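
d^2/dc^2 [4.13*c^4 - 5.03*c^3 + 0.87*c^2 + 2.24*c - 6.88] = 49.56*c^2 - 30.18*c + 1.74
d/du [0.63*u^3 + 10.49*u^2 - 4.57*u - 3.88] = 1.89*u^2 + 20.98*u - 4.57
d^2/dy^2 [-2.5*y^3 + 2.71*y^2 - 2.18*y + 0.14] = 5.42 - 15.0*y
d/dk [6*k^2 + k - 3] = 12*k + 1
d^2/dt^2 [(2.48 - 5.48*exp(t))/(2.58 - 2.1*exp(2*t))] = (24.1668*exp(4*t) - 43.7472*exp(3*t) + 178.14384*exp(2*t) - 53.74656*exp(t) + 36.477072)*exp(t)/(9.261*exp(6*t) - 34.1334*exp(4*t) + 41.93532*exp(2*t) - 17.173512)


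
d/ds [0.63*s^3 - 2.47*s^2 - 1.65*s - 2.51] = 1.89*s^2 - 4.94*s - 1.65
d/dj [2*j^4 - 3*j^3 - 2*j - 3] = 8*j^3 - 9*j^2 - 2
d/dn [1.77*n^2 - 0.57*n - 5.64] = 3.54*n - 0.57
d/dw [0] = 0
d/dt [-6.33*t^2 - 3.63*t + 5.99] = -12.66*t - 3.63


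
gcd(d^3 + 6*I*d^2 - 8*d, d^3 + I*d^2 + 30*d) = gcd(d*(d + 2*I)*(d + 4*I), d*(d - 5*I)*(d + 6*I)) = d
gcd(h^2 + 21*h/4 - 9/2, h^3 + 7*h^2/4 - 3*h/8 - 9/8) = h - 3/4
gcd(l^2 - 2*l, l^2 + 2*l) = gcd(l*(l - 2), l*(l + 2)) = l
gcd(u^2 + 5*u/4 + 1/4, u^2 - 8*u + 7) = 1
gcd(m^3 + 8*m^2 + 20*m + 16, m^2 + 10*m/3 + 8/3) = m + 2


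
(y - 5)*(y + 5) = y^2 - 25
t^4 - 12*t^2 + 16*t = t*(t - 2)^2*(t + 4)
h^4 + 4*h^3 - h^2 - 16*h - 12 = (h - 2)*(h + 1)*(h + 2)*(h + 3)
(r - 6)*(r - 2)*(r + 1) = r^3 - 7*r^2 + 4*r + 12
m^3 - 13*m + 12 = (m - 3)*(m - 1)*(m + 4)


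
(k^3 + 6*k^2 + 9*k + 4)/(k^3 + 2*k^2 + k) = (k + 4)/k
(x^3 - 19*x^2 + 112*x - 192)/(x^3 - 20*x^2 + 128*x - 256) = (x - 3)/(x - 4)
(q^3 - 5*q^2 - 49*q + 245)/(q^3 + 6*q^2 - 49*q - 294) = (q - 5)/(q + 6)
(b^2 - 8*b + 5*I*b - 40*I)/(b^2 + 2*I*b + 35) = (b^2 + b*(-8 + 5*I) - 40*I)/(b^2 + 2*I*b + 35)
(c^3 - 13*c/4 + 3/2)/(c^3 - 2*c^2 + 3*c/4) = (c + 2)/c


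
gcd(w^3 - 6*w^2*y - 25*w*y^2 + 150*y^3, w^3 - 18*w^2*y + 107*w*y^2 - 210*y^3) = w^2 - 11*w*y + 30*y^2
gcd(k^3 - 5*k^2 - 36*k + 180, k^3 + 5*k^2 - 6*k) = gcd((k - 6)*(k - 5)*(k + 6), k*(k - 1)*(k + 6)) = k + 6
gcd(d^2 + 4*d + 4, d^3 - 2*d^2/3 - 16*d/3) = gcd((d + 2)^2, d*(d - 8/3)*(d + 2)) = d + 2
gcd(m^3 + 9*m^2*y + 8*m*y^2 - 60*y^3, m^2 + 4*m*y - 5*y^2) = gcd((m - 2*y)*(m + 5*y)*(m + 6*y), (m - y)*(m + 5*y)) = m + 5*y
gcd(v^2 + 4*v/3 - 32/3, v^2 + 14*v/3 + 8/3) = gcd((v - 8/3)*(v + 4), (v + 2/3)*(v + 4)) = v + 4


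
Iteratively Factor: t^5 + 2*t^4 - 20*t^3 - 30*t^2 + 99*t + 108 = (t + 1)*(t^4 + t^3 - 21*t^2 - 9*t + 108) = (t + 1)*(t + 4)*(t^3 - 3*t^2 - 9*t + 27) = (t - 3)*(t + 1)*(t + 4)*(t^2 - 9) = (t - 3)^2*(t + 1)*(t + 4)*(t + 3)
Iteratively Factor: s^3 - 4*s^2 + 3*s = (s - 1)*(s^2 - 3*s) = (s - 3)*(s - 1)*(s)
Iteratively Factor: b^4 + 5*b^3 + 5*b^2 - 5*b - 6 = (b + 2)*(b^3 + 3*b^2 - b - 3) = (b - 1)*(b + 2)*(b^2 + 4*b + 3) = (b - 1)*(b + 1)*(b + 2)*(b + 3)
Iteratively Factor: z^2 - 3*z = (z - 3)*(z)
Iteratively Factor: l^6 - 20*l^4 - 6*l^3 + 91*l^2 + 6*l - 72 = (l + 3)*(l^5 - 3*l^4 - 11*l^3 + 27*l^2 + 10*l - 24) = (l - 1)*(l + 3)*(l^4 - 2*l^3 - 13*l^2 + 14*l + 24) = (l - 2)*(l - 1)*(l + 3)*(l^3 - 13*l - 12) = (l - 2)*(l - 1)*(l + 1)*(l + 3)*(l^2 - l - 12) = (l - 4)*(l - 2)*(l - 1)*(l + 1)*(l + 3)*(l + 3)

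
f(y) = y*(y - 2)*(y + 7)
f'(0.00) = -14.00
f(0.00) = 0.00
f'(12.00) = 538.00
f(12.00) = 2280.00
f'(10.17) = 397.99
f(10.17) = 1426.64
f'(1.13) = 1.13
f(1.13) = -7.99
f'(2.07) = 19.55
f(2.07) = 1.31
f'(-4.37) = -0.41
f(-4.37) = 73.21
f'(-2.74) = -18.88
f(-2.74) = 55.33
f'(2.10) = 20.23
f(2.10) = 1.91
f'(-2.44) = -20.54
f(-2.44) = 49.40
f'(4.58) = 94.73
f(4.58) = 136.83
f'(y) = y*(y - 2) + y*(y + 7) + (y - 2)*(y + 7) = 3*y^2 + 10*y - 14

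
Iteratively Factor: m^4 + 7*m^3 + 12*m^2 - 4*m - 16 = (m + 4)*(m^3 + 3*m^2 - 4) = (m + 2)*(m + 4)*(m^2 + m - 2) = (m + 2)^2*(m + 4)*(m - 1)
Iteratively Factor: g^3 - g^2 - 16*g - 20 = (g + 2)*(g^2 - 3*g - 10) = (g - 5)*(g + 2)*(g + 2)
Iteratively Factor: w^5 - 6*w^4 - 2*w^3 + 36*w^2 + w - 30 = (w - 3)*(w^4 - 3*w^3 - 11*w^2 + 3*w + 10) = (w - 3)*(w - 1)*(w^3 - 2*w^2 - 13*w - 10) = (w - 3)*(w - 1)*(w + 1)*(w^2 - 3*w - 10) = (w - 5)*(w - 3)*(w - 1)*(w + 1)*(w + 2)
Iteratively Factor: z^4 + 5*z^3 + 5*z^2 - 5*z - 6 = (z + 3)*(z^3 + 2*z^2 - z - 2) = (z - 1)*(z + 3)*(z^2 + 3*z + 2) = (z - 1)*(z + 1)*(z + 3)*(z + 2)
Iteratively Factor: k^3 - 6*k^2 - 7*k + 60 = (k - 4)*(k^2 - 2*k - 15) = (k - 4)*(k + 3)*(k - 5)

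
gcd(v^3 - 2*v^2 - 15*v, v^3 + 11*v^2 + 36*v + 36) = v + 3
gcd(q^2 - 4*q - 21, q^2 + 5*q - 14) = 1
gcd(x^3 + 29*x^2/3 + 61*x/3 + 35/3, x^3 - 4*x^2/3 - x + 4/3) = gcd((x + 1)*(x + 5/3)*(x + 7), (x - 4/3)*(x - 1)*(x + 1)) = x + 1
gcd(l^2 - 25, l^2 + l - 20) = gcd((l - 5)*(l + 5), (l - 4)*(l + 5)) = l + 5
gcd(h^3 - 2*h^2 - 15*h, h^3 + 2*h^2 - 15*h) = h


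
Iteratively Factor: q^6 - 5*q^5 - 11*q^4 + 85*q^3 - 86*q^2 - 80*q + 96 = (q + 1)*(q^5 - 6*q^4 - 5*q^3 + 90*q^2 - 176*q + 96) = (q - 4)*(q + 1)*(q^4 - 2*q^3 - 13*q^2 + 38*q - 24) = (q - 4)*(q - 3)*(q + 1)*(q^3 + q^2 - 10*q + 8) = (q - 4)*(q - 3)*(q - 1)*(q + 1)*(q^2 + 2*q - 8) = (q - 4)*(q - 3)*(q - 2)*(q - 1)*(q + 1)*(q + 4)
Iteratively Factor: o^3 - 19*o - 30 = (o + 3)*(o^2 - 3*o - 10) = (o - 5)*(o + 3)*(o + 2)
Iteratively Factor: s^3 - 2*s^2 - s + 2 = (s - 2)*(s^2 - 1) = (s - 2)*(s - 1)*(s + 1)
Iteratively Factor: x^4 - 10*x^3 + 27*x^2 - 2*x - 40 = (x - 4)*(x^3 - 6*x^2 + 3*x + 10) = (x - 4)*(x - 2)*(x^2 - 4*x - 5) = (x - 5)*(x - 4)*(x - 2)*(x + 1)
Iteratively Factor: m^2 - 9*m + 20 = (m - 5)*(m - 4)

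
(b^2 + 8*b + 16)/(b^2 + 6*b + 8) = (b + 4)/(b + 2)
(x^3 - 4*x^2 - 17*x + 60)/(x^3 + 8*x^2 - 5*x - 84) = (x - 5)/(x + 7)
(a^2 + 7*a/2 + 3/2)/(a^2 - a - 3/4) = 2*(a + 3)/(2*a - 3)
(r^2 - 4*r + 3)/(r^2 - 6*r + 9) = (r - 1)/(r - 3)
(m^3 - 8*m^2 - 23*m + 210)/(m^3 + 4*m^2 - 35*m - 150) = (m - 7)/(m + 5)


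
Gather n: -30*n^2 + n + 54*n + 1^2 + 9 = -30*n^2 + 55*n + 10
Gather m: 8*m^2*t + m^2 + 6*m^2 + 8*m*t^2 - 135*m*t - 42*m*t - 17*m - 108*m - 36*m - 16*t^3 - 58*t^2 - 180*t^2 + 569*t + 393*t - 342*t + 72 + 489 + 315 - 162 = m^2*(8*t + 7) + m*(8*t^2 - 177*t - 161) - 16*t^3 - 238*t^2 + 620*t + 714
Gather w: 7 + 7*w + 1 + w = 8*w + 8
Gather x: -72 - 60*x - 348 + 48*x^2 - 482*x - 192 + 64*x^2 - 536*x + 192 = 112*x^2 - 1078*x - 420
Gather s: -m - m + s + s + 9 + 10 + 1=-2*m + 2*s + 20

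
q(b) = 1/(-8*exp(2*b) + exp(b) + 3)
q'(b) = (16*exp(2*b) - exp(b))/(-8*exp(2*b) + exp(b) + 3)^2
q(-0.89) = 0.49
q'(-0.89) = 0.54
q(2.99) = -0.00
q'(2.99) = 0.00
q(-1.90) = 0.34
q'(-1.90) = 0.02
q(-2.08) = 0.33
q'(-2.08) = 0.01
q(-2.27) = 0.33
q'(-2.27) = 0.01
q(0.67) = -0.04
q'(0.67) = 0.09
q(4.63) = -0.00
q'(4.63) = 0.00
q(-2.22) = 0.33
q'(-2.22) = 0.01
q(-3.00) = 0.33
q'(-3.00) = 0.00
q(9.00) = 0.00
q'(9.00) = 0.00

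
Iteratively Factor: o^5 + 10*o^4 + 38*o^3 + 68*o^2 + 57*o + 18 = (o + 1)*(o^4 + 9*o^3 + 29*o^2 + 39*o + 18) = (o + 1)*(o + 2)*(o^3 + 7*o^2 + 15*o + 9) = (o + 1)*(o + 2)*(o + 3)*(o^2 + 4*o + 3) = (o + 1)^2*(o + 2)*(o + 3)*(o + 3)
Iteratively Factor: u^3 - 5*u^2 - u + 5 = (u + 1)*(u^2 - 6*u + 5) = (u - 1)*(u + 1)*(u - 5)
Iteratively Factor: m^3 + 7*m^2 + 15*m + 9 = (m + 1)*(m^2 + 6*m + 9) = (m + 1)*(m + 3)*(m + 3)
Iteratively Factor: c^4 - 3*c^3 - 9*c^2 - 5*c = (c + 1)*(c^3 - 4*c^2 - 5*c) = (c - 5)*(c + 1)*(c^2 + c) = (c - 5)*(c + 1)^2*(c)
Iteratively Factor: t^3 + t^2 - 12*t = (t + 4)*(t^2 - 3*t) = (t - 3)*(t + 4)*(t)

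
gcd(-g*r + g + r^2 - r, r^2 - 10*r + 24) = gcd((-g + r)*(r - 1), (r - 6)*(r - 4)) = 1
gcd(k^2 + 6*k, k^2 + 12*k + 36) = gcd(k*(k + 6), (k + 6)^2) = k + 6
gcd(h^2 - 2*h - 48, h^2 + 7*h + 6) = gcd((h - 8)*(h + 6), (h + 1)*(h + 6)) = h + 6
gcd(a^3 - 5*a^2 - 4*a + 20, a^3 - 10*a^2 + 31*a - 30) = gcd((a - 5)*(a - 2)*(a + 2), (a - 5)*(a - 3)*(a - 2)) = a^2 - 7*a + 10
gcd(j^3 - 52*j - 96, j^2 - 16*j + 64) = j - 8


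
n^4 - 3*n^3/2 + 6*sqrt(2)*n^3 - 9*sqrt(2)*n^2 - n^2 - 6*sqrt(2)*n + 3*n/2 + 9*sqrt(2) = (n - 3/2)*(n - 1)*(n + 1)*(n + 6*sqrt(2))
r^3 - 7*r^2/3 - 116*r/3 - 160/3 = (r - 8)*(r + 5/3)*(r + 4)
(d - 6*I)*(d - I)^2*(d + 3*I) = d^4 - 5*I*d^3 + 11*d^2 - 33*I*d - 18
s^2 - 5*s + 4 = (s - 4)*(s - 1)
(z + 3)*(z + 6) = z^2 + 9*z + 18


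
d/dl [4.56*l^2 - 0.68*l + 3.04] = 9.12*l - 0.68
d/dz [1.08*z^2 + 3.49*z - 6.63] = 2.16*z + 3.49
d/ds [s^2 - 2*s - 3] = 2*s - 2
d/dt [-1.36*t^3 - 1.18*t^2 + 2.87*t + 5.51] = -4.08*t^2 - 2.36*t + 2.87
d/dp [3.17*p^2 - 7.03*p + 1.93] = 6.34*p - 7.03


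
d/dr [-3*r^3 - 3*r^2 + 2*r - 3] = -9*r^2 - 6*r + 2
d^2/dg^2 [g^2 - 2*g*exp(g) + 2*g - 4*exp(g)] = -2*g*exp(g) - 8*exp(g) + 2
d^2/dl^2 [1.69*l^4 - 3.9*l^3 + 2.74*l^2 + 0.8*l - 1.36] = 20.28*l^2 - 23.4*l + 5.48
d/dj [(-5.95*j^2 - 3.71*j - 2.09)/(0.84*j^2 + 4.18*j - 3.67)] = (-21.7546*j^2 + 47.1842*j + 22.3519)/(0.7056*j^4 + 7.0224*j^3 + 11.3068*j^2 - 30.6812*j + 13.4689)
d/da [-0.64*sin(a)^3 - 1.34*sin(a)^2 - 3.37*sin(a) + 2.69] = (-2.68*sin(a) + 0.96*cos(2*a) - 4.33)*cos(a)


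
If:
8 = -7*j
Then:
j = -8/7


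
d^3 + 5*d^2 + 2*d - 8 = (d - 1)*(d + 2)*(d + 4)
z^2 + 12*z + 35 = (z + 5)*(z + 7)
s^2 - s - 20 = (s - 5)*(s + 4)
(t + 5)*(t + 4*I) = t^2 + 5*t + 4*I*t + 20*I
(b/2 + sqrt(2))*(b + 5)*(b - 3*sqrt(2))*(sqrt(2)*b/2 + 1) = sqrt(2)*b^4/4 + 5*sqrt(2)*b^3/4 - 7*sqrt(2)*b^2/2 - 35*sqrt(2)*b/2 - 6*b - 30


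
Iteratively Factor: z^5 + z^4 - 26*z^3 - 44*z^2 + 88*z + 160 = (z - 2)*(z^4 + 3*z^3 - 20*z^2 - 84*z - 80) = (z - 2)*(z + 2)*(z^3 + z^2 - 22*z - 40) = (z - 2)*(z + 2)*(z + 4)*(z^2 - 3*z - 10) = (z - 2)*(z + 2)^2*(z + 4)*(z - 5)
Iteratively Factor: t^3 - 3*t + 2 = (t - 1)*(t^2 + t - 2) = (t - 1)*(t + 2)*(t - 1)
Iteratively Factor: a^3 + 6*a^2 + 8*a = (a + 2)*(a^2 + 4*a) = (a + 2)*(a + 4)*(a)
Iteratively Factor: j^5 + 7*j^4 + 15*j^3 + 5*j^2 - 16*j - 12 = (j + 1)*(j^4 + 6*j^3 + 9*j^2 - 4*j - 12) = (j + 1)*(j + 3)*(j^3 + 3*j^2 - 4) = (j + 1)*(j + 2)*(j + 3)*(j^2 + j - 2) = (j + 1)*(j + 2)^2*(j + 3)*(j - 1)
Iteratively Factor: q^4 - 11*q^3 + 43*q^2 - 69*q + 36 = (q - 3)*(q^3 - 8*q^2 + 19*q - 12) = (q - 4)*(q - 3)*(q^2 - 4*q + 3) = (q - 4)*(q - 3)*(q - 1)*(q - 3)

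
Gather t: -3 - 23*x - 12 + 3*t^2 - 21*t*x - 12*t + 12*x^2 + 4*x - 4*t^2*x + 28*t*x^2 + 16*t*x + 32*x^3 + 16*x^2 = t^2*(3 - 4*x) + t*(28*x^2 - 5*x - 12) + 32*x^3 + 28*x^2 - 19*x - 15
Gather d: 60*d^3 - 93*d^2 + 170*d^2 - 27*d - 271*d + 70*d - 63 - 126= 60*d^3 + 77*d^2 - 228*d - 189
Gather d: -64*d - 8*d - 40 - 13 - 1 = -72*d - 54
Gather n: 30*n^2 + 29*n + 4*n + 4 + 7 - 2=30*n^2 + 33*n + 9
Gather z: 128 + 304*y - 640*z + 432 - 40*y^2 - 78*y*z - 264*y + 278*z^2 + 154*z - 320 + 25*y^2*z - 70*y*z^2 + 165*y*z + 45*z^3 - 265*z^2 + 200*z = -40*y^2 + 40*y + 45*z^3 + z^2*(13 - 70*y) + z*(25*y^2 + 87*y - 286) + 240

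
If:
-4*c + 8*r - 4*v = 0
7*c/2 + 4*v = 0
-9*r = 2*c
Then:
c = 0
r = 0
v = 0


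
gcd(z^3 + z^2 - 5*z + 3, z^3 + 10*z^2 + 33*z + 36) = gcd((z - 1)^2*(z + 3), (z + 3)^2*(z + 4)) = z + 3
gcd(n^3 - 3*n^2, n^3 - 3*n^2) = n^3 - 3*n^2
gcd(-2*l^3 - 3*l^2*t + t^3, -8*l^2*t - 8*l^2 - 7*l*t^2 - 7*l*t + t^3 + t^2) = l + t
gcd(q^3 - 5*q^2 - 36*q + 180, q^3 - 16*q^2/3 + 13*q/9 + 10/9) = q - 5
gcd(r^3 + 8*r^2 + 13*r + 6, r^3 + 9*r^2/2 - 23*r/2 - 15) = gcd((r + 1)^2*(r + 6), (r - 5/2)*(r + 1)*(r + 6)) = r^2 + 7*r + 6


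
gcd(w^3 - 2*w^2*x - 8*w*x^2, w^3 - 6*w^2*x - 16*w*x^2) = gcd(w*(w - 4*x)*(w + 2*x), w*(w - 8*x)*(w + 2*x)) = w^2 + 2*w*x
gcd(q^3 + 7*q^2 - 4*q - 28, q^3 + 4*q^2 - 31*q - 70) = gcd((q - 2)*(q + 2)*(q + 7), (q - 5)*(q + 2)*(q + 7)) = q^2 + 9*q + 14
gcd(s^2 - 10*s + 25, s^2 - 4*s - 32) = 1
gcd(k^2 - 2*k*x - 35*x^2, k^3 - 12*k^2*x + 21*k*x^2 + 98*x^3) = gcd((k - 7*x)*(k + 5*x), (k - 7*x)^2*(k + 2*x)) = -k + 7*x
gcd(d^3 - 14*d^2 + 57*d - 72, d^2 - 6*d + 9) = d^2 - 6*d + 9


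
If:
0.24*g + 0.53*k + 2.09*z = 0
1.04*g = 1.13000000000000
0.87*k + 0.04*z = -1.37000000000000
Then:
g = 1.09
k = -1.59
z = 0.28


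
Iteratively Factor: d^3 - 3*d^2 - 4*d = (d - 4)*(d^2 + d) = (d - 4)*(d + 1)*(d)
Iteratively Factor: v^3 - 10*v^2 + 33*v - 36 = (v - 3)*(v^2 - 7*v + 12) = (v - 4)*(v - 3)*(v - 3)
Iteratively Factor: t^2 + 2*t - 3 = (t - 1)*(t + 3)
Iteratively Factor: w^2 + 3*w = (w)*(w + 3)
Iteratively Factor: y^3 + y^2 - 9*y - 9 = (y + 3)*(y^2 - 2*y - 3) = (y - 3)*(y + 3)*(y + 1)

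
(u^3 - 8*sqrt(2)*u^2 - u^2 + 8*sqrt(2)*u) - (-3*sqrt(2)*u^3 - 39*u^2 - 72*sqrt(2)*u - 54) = u^3 + 3*sqrt(2)*u^3 - 8*sqrt(2)*u^2 + 38*u^2 + 80*sqrt(2)*u + 54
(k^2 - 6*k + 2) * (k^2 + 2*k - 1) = k^4 - 4*k^3 - 11*k^2 + 10*k - 2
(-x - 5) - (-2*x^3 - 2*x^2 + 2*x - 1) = 2*x^3 + 2*x^2 - 3*x - 4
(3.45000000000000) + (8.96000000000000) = 12.4100000000000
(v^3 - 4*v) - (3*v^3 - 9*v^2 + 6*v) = -2*v^3 + 9*v^2 - 10*v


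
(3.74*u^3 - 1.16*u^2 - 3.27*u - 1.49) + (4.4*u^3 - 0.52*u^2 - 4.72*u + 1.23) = 8.14*u^3 - 1.68*u^2 - 7.99*u - 0.26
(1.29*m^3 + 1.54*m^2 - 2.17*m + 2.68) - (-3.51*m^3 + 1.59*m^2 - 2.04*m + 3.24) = 4.8*m^3 - 0.05*m^2 - 0.13*m - 0.56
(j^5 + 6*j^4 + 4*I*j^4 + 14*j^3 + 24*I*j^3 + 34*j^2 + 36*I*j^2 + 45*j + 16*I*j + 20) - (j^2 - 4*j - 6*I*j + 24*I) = j^5 + 6*j^4 + 4*I*j^4 + 14*j^3 + 24*I*j^3 + 33*j^2 + 36*I*j^2 + 49*j + 22*I*j + 20 - 24*I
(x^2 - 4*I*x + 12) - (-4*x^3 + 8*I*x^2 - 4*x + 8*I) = 4*x^3 + x^2 - 8*I*x^2 + 4*x - 4*I*x + 12 - 8*I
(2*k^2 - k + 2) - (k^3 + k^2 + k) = -k^3 + k^2 - 2*k + 2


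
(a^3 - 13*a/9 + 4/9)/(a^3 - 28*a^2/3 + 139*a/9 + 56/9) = (9*a^3 - 13*a + 4)/(9*a^3 - 84*a^2 + 139*a + 56)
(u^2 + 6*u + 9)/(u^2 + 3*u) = (u + 3)/u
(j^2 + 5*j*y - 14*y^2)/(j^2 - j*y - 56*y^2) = (-j + 2*y)/(-j + 8*y)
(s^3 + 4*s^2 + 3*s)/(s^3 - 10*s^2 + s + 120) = s*(s + 1)/(s^2 - 13*s + 40)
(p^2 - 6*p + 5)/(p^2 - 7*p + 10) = (p - 1)/(p - 2)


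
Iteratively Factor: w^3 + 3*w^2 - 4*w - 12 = (w + 2)*(w^2 + w - 6) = (w + 2)*(w + 3)*(w - 2)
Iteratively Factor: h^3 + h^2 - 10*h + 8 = (h - 1)*(h^2 + 2*h - 8) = (h - 2)*(h - 1)*(h + 4)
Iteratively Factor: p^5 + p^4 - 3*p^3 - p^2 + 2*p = (p)*(p^4 + p^3 - 3*p^2 - p + 2) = p*(p - 1)*(p^3 + 2*p^2 - p - 2) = p*(p - 1)^2*(p^2 + 3*p + 2) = p*(p - 1)^2*(p + 2)*(p + 1)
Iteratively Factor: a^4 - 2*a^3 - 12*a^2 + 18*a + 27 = (a + 1)*(a^3 - 3*a^2 - 9*a + 27) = (a - 3)*(a + 1)*(a^2 - 9) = (a - 3)*(a + 1)*(a + 3)*(a - 3)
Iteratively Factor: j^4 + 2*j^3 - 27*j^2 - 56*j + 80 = (j + 4)*(j^3 - 2*j^2 - 19*j + 20) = (j - 1)*(j + 4)*(j^2 - j - 20) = (j - 5)*(j - 1)*(j + 4)*(j + 4)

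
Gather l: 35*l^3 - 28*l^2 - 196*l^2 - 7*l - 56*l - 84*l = 35*l^3 - 224*l^2 - 147*l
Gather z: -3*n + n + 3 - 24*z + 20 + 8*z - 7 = -2*n - 16*z + 16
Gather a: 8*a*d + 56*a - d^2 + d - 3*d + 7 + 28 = a*(8*d + 56) - d^2 - 2*d + 35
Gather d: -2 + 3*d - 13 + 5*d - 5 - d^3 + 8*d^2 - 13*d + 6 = -d^3 + 8*d^2 - 5*d - 14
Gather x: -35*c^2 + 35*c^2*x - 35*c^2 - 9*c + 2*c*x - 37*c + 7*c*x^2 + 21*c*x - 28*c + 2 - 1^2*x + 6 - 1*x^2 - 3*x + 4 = -70*c^2 - 74*c + x^2*(7*c - 1) + x*(35*c^2 + 23*c - 4) + 12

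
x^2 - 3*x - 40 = (x - 8)*(x + 5)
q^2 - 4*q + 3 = (q - 3)*(q - 1)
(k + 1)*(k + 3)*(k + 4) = k^3 + 8*k^2 + 19*k + 12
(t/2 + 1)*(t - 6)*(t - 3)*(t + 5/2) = t^4/2 - 9*t^3/4 - 35*t^2/4 + 18*t + 45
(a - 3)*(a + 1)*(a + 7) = a^3 + 5*a^2 - 17*a - 21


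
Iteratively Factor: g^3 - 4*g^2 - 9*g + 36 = (g - 4)*(g^2 - 9) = (g - 4)*(g + 3)*(g - 3)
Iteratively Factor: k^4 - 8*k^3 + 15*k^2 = (k)*(k^3 - 8*k^2 + 15*k) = k*(k - 3)*(k^2 - 5*k) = k^2*(k - 3)*(k - 5)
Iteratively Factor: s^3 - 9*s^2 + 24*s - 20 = (s - 2)*(s^2 - 7*s + 10) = (s - 5)*(s - 2)*(s - 2)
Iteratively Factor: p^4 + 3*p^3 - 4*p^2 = (p)*(p^3 + 3*p^2 - 4*p) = p^2*(p^2 + 3*p - 4) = p^2*(p - 1)*(p + 4)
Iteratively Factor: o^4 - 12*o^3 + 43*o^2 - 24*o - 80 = (o + 1)*(o^3 - 13*o^2 + 56*o - 80) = (o - 5)*(o + 1)*(o^2 - 8*o + 16) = (o - 5)*(o - 4)*(o + 1)*(o - 4)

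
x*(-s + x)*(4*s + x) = -4*s^2*x + 3*s*x^2 + x^3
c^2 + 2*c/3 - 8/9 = (c - 2/3)*(c + 4/3)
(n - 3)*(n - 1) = n^2 - 4*n + 3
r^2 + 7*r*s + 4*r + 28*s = (r + 4)*(r + 7*s)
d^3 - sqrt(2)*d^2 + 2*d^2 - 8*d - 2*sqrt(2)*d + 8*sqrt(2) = (d - 2)*(d + 4)*(d - sqrt(2))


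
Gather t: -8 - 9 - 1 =-18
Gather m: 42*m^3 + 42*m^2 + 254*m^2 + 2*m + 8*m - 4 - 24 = 42*m^3 + 296*m^2 + 10*m - 28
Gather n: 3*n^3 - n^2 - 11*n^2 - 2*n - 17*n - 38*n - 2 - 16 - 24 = 3*n^3 - 12*n^2 - 57*n - 42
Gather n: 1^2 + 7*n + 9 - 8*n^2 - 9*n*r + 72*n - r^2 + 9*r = -8*n^2 + n*(79 - 9*r) - r^2 + 9*r + 10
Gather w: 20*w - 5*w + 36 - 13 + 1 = 15*w + 24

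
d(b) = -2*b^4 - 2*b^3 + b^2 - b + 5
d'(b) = -8*b^3 - 6*b^2 + 2*b - 1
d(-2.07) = -7.63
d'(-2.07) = 40.11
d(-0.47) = 5.80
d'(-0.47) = -2.43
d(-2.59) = -40.95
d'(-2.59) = 92.56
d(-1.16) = 7.01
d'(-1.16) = 1.09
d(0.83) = 2.77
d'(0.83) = -8.05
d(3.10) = -232.78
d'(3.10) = -290.79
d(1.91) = -33.81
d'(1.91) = -74.81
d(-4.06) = -384.03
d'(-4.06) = 427.37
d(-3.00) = -91.00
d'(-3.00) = 155.00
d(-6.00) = -2113.00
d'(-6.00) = 1499.00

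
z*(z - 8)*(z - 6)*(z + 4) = z^4 - 10*z^3 - 8*z^2 + 192*z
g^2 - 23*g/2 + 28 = (g - 8)*(g - 7/2)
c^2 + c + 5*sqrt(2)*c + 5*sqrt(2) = (c + 1)*(c + 5*sqrt(2))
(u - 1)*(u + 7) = u^2 + 6*u - 7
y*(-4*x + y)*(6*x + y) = -24*x^2*y + 2*x*y^2 + y^3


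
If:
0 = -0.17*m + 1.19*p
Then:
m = 7.0*p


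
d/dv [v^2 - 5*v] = 2*v - 5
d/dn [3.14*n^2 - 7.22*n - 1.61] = 6.28*n - 7.22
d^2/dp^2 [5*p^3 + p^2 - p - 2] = 30*p + 2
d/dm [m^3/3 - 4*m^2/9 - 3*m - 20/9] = m^2 - 8*m/9 - 3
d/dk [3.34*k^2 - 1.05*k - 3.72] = 6.68*k - 1.05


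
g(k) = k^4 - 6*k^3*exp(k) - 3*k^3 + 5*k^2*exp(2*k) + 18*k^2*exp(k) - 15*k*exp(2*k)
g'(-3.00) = -185.98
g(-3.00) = 178.35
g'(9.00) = 40348065716.55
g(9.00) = 17704567448.35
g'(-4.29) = -477.03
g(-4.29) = 586.63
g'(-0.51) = -14.21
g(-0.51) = 6.98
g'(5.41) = 8307393.96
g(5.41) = 3165984.74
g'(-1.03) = -22.75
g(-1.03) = 16.21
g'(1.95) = -613.05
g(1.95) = -345.17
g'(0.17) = -18.47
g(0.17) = -2.81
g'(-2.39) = -105.64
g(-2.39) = 91.05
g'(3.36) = 22421.48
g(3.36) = 4324.30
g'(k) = -6*k^3*exp(k) + 4*k^3 + 10*k^2*exp(2*k) - 9*k^2 - 20*k*exp(2*k) + 36*k*exp(k) - 15*exp(2*k)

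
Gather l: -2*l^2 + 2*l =-2*l^2 + 2*l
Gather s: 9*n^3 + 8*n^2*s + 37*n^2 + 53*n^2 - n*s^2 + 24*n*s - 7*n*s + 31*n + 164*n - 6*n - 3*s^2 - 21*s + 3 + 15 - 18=9*n^3 + 90*n^2 + 189*n + s^2*(-n - 3) + s*(8*n^2 + 17*n - 21)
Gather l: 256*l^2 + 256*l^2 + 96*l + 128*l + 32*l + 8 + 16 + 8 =512*l^2 + 256*l + 32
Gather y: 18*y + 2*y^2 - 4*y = 2*y^2 + 14*y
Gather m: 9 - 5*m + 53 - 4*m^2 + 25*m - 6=-4*m^2 + 20*m + 56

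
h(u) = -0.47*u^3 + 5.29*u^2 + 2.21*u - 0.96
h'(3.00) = 21.26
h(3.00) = 40.59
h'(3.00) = 21.26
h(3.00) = 40.59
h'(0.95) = 10.99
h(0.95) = 5.51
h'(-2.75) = -37.55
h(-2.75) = 42.74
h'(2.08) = 18.12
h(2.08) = 22.29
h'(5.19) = 19.14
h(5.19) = 87.30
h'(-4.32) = -69.81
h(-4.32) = 126.11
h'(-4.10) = -64.87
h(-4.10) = 111.30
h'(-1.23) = -12.94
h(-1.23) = 5.20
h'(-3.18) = -45.69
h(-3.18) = 60.62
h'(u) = -1.41*u^2 + 10.58*u + 2.21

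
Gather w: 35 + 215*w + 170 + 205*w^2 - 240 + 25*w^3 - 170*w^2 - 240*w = 25*w^3 + 35*w^2 - 25*w - 35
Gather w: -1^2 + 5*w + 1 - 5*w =0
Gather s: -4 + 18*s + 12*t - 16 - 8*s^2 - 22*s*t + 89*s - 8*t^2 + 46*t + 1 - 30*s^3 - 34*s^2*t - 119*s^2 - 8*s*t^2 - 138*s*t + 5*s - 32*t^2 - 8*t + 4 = -30*s^3 + s^2*(-34*t - 127) + s*(-8*t^2 - 160*t + 112) - 40*t^2 + 50*t - 15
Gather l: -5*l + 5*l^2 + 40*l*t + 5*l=5*l^2 + 40*l*t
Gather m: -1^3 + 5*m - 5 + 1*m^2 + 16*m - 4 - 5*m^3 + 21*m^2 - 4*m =-5*m^3 + 22*m^2 + 17*m - 10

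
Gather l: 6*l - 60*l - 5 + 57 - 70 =-54*l - 18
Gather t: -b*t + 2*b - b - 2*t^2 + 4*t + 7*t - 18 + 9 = b - 2*t^2 + t*(11 - b) - 9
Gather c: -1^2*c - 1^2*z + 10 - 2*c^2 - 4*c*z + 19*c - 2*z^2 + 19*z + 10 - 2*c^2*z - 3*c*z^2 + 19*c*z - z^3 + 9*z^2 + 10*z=c^2*(-2*z - 2) + c*(-3*z^2 + 15*z + 18) - z^3 + 7*z^2 + 28*z + 20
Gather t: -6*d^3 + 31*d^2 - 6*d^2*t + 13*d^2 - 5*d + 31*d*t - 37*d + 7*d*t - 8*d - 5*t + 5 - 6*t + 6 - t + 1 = -6*d^3 + 44*d^2 - 50*d + t*(-6*d^2 + 38*d - 12) + 12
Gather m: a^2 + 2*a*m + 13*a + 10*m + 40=a^2 + 13*a + m*(2*a + 10) + 40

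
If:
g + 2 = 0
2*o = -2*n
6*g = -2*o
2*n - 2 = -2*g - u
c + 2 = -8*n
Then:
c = 46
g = -2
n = -6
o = 6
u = 18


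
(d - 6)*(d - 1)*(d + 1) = d^3 - 6*d^2 - d + 6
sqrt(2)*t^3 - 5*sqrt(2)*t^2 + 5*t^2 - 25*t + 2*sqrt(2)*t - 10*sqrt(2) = (t - 5)*(t + 2*sqrt(2))*(sqrt(2)*t + 1)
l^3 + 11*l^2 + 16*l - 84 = (l - 2)*(l + 6)*(l + 7)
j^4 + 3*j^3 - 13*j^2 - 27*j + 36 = (j - 3)*(j - 1)*(j + 3)*(j + 4)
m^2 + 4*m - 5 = (m - 1)*(m + 5)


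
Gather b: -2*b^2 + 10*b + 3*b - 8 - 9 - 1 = -2*b^2 + 13*b - 18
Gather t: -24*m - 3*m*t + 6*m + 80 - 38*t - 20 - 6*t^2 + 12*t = -18*m - 6*t^2 + t*(-3*m - 26) + 60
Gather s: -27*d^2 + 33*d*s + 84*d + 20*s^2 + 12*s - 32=-27*d^2 + 84*d + 20*s^2 + s*(33*d + 12) - 32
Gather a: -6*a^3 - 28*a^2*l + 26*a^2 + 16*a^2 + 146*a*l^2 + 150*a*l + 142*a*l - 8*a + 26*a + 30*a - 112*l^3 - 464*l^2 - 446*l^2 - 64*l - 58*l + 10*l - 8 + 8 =-6*a^3 + a^2*(42 - 28*l) + a*(146*l^2 + 292*l + 48) - 112*l^3 - 910*l^2 - 112*l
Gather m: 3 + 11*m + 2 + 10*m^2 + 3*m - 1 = 10*m^2 + 14*m + 4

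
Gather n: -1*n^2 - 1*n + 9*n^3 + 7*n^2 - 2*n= 9*n^3 + 6*n^2 - 3*n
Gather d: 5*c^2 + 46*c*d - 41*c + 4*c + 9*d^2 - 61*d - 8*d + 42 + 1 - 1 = 5*c^2 - 37*c + 9*d^2 + d*(46*c - 69) + 42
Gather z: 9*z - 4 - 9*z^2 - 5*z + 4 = -9*z^2 + 4*z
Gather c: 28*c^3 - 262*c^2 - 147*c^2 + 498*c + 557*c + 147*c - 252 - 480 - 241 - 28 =28*c^3 - 409*c^2 + 1202*c - 1001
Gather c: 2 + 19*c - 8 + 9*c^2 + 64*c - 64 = 9*c^2 + 83*c - 70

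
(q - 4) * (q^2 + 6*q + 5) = q^3 + 2*q^2 - 19*q - 20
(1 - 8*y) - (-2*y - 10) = 11 - 6*y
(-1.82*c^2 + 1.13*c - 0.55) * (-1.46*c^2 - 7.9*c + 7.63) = 2.6572*c^4 + 12.7282*c^3 - 22.0106*c^2 + 12.9669*c - 4.1965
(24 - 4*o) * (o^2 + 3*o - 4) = -4*o^3 + 12*o^2 + 88*o - 96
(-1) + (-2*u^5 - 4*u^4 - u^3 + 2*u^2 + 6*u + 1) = -2*u^5 - 4*u^4 - u^3 + 2*u^2 + 6*u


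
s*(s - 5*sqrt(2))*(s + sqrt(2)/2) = s^3 - 9*sqrt(2)*s^2/2 - 5*s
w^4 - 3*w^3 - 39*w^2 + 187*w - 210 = (w - 5)*(w - 3)*(w - 2)*(w + 7)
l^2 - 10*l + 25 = (l - 5)^2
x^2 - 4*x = x*(x - 4)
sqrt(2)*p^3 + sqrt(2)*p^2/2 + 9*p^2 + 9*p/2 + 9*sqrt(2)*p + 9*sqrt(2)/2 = (p + 3*sqrt(2)/2)*(p + 3*sqrt(2))*(sqrt(2)*p + sqrt(2)/2)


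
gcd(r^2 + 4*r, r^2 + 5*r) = r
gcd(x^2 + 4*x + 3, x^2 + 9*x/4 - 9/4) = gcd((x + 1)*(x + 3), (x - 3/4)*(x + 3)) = x + 3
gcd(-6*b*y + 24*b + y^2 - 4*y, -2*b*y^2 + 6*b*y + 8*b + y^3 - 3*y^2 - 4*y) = y - 4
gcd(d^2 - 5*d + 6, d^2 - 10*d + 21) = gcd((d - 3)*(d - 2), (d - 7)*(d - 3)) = d - 3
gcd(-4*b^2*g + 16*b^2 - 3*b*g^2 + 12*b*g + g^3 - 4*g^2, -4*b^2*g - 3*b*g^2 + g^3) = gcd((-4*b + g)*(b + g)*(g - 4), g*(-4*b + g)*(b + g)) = 4*b^2 + 3*b*g - g^2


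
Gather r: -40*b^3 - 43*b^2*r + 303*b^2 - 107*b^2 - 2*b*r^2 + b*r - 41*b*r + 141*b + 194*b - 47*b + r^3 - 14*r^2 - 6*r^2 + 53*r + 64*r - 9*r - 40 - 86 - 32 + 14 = -40*b^3 + 196*b^2 + 288*b + r^3 + r^2*(-2*b - 20) + r*(-43*b^2 - 40*b + 108) - 144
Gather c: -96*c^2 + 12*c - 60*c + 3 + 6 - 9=-96*c^2 - 48*c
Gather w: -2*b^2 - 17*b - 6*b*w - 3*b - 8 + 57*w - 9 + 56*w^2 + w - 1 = -2*b^2 - 20*b + 56*w^2 + w*(58 - 6*b) - 18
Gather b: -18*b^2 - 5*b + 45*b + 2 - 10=-18*b^2 + 40*b - 8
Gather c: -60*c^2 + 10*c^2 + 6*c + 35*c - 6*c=-50*c^2 + 35*c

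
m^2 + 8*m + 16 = (m + 4)^2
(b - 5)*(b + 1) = b^2 - 4*b - 5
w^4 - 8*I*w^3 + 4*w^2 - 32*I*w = w*(w - 8*I)*(w - 2*I)*(w + 2*I)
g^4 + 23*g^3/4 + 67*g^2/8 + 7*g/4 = g*(g + 1/4)*(g + 2)*(g + 7/2)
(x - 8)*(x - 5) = x^2 - 13*x + 40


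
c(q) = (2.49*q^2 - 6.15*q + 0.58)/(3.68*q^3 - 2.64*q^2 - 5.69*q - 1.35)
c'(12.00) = -0.00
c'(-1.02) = -16.75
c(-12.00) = -0.06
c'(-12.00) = -0.01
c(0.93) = 0.50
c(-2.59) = -0.49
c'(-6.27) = -0.03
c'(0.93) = 0.17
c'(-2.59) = -0.31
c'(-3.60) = -0.12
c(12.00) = 0.05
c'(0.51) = 0.28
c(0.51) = 0.43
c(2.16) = -0.10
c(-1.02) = -4.30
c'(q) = (4.98*q - 6.15)/(3.68*q^3 - 2.64*q^2 - 5.69*q - 1.35) + (-11.04*q^2 + 5.28*q + 5.69)*(2.49*q^2 - 6.15*q + 0.58)/(3.68*q^3 - 2.64*q^2 - 5.69*q - 1.35)^2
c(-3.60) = -0.29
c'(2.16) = 0.72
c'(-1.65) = -1.44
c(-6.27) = -0.14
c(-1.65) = -1.12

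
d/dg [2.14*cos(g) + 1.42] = -2.14*sin(g)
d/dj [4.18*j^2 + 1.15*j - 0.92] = 8.36*j + 1.15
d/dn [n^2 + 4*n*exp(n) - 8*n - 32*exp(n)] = 4*n*exp(n) + 2*n - 28*exp(n) - 8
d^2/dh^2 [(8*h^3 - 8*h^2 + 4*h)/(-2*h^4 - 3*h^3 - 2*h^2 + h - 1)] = 8*(-8*h^9 + 24*h^8 + 36*h^7 - 54*h^6 + 15*h^5 - 18*h^4 - 23*h^3 + 12*h^2 + 1)/(8*h^12 + 36*h^11 + 78*h^10 + 87*h^9 + 54*h^8 + 21*h^7 + 29*h^6 + 21*h^5 + 6*h^4 - 4*h^3 + 9*h^2 - 3*h + 1)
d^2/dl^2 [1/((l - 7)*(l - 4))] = 2*((l - 7)^2 + (l - 7)*(l - 4) + (l - 4)^2)/((l - 7)^3*(l - 4)^3)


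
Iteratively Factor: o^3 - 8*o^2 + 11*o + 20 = (o - 4)*(o^2 - 4*o - 5) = (o - 5)*(o - 4)*(o + 1)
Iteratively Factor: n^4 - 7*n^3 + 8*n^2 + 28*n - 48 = (n + 2)*(n^3 - 9*n^2 + 26*n - 24) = (n - 4)*(n + 2)*(n^2 - 5*n + 6) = (n - 4)*(n - 3)*(n + 2)*(n - 2)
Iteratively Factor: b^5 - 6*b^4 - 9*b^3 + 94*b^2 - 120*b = (b - 3)*(b^4 - 3*b^3 - 18*b^2 + 40*b) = (b - 3)*(b + 4)*(b^3 - 7*b^2 + 10*b) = (b - 3)*(b - 2)*(b + 4)*(b^2 - 5*b) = (b - 5)*(b - 3)*(b - 2)*(b + 4)*(b)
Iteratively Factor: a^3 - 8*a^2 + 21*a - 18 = (a - 3)*(a^2 - 5*a + 6) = (a - 3)*(a - 2)*(a - 3)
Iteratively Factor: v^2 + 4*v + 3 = (v + 3)*(v + 1)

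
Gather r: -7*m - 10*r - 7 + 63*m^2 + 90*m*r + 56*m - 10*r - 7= 63*m^2 + 49*m + r*(90*m - 20) - 14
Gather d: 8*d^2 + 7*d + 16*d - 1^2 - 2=8*d^2 + 23*d - 3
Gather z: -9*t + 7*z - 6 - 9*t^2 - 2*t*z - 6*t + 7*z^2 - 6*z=-9*t^2 - 15*t + 7*z^2 + z*(1 - 2*t) - 6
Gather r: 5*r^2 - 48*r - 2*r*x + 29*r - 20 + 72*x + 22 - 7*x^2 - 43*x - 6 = 5*r^2 + r*(-2*x - 19) - 7*x^2 + 29*x - 4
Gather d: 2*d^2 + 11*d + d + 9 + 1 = 2*d^2 + 12*d + 10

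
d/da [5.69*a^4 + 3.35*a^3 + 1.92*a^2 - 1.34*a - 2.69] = 22.76*a^3 + 10.05*a^2 + 3.84*a - 1.34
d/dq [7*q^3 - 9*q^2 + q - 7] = 21*q^2 - 18*q + 1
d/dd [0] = 0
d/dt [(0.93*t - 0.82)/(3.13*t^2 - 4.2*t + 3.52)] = (-2.9109*t^2 + 5.1332*t - 0.1704)/(9.7969*t^4 - 26.292*t^3 + 39.6752*t^2 - 29.568*t + 12.3904)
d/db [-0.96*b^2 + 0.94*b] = 0.94 - 1.92*b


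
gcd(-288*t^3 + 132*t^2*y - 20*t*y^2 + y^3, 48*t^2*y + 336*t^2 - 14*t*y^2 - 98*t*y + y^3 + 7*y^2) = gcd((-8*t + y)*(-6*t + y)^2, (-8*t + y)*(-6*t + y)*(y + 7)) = 48*t^2 - 14*t*y + y^2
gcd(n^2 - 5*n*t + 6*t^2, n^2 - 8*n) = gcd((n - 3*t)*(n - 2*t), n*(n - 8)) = 1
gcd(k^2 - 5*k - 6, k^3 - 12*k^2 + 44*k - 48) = k - 6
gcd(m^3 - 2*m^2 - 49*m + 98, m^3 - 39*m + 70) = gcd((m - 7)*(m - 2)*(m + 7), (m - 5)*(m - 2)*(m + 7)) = m^2 + 5*m - 14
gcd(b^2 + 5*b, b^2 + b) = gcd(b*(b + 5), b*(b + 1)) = b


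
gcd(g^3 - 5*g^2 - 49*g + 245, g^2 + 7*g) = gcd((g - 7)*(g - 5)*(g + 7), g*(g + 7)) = g + 7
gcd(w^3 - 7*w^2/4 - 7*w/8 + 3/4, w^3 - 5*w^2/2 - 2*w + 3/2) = w - 1/2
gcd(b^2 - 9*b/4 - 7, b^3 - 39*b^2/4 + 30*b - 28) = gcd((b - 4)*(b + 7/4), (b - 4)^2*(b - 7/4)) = b - 4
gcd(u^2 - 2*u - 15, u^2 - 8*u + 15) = u - 5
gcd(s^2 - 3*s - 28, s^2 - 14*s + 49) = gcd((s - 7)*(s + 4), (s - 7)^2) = s - 7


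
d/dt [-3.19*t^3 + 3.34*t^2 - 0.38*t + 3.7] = -9.57*t^2 + 6.68*t - 0.38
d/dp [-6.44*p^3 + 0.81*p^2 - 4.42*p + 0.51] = -19.32*p^2 + 1.62*p - 4.42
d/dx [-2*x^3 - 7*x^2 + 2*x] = -6*x^2 - 14*x + 2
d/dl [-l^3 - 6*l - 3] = -3*l^2 - 6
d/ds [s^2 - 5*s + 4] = 2*s - 5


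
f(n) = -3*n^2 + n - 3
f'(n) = 1 - 6*n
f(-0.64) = -4.87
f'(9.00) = -53.00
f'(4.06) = -23.36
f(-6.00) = -117.00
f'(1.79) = -9.74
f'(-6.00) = 37.00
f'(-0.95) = 6.70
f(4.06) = -48.39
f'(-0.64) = 4.84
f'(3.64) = -20.84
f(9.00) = -237.00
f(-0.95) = -6.66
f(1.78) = -10.73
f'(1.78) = -9.68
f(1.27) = -6.57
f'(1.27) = -6.62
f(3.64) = -39.11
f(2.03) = -13.33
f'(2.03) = -11.18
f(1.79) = -10.82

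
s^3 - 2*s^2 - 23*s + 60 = (s - 4)*(s - 3)*(s + 5)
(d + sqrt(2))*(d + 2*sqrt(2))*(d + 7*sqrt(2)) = d^3 + 10*sqrt(2)*d^2 + 46*d + 28*sqrt(2)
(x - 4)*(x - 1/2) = x^2 - 9*x/2 + 2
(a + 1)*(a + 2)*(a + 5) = a^3 + 8*a^2 + 17*a + 10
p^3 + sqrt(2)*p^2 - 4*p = p*(p - sqrt(2))*(p + 2*sqrt(2))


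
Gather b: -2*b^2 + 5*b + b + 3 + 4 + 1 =-2*b^2 + 6*b + 8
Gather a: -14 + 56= 42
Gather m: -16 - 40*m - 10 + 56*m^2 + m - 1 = 56*m^2 - 39*m - 27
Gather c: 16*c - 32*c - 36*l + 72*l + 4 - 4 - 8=-16*c + 36*l - 8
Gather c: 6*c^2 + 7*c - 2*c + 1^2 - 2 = 6*c^2 + 5*c - 1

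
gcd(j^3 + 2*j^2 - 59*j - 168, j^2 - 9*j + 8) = j - 8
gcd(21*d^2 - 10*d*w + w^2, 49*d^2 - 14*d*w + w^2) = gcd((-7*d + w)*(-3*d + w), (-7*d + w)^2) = -7*d + w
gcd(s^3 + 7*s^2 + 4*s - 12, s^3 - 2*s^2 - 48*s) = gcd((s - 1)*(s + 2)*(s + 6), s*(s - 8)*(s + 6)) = s + 6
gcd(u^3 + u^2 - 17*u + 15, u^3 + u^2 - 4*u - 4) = 1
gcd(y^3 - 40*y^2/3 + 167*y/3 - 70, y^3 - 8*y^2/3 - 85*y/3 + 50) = y - 6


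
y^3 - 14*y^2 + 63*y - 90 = (y - 6)*(y - 5)*(y - 3)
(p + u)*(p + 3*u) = p^2 + 4*p*u + 3*u^2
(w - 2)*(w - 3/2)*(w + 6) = w^3 + 5*w^2/2 - 18*w + 18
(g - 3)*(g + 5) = g^2 + 2*g - 15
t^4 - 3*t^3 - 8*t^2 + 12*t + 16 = (t - 4)*(t - 2)*(t + 1)*(t + 2)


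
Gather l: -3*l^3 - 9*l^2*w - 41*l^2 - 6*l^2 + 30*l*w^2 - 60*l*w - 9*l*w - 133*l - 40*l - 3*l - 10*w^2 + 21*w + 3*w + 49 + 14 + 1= -3*l^3 + l^2*(-9*w - 47) + l*(30*w^2 - 69*w - 176) - 10*w^2 + 24*w + 64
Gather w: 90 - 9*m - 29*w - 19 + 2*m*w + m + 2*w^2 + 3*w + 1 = -8*m + 2*w^2 + w*(2*m - 26) + 72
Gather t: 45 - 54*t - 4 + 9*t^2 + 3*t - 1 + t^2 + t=10*t^2 - 50*t + 40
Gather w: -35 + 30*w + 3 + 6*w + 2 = 36*w - 30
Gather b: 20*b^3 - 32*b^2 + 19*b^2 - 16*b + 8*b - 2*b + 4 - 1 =20*b^3 - 13*b^2 - 10*b + 3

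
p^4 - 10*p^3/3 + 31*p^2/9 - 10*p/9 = p*(p - 5/3)*(p - 1)*(p - 2/3)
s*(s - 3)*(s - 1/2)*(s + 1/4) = s^4 - 13*s^3/4 + 5*s^2/8 + 3*s/8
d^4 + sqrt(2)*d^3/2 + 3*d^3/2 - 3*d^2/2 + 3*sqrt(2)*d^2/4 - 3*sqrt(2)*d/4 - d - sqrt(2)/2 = (d - 1)*(d + 1/2)*(d + 2)*(d + sqrt(2)/2)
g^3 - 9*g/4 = g*(g - 3/2)*(g + 3/2)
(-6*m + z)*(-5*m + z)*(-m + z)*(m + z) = -30*m^4 + 11*m^3*z + 29*m^2*z^2 - 11*m*z^3 + z^4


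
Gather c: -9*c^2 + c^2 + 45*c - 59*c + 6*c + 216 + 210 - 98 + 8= -8*c^2 - 8*c + 336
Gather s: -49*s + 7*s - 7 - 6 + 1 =-42*s - 12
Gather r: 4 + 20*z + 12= 20*z + 16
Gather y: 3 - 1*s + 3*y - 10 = -s + 3*y - 7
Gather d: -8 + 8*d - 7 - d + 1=7*d - 14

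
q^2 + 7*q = q*(q + 7)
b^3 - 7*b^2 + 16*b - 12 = (b - 3)*(b - 2)^2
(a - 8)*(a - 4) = a^2 - 12*a + 32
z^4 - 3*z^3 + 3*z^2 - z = z*(z - 1)^3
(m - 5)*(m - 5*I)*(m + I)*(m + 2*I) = m^4 - 5*m^3 - 2*I*m^3 + 13*m^2 + 10*I*m^2 - 65*m + 10*I*m - 50*I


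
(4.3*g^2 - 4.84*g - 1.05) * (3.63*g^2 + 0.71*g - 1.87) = 15.609*g^4 - 14.5162*g^3 - 15.2889*g^2 + 8.3053*g + 1.9635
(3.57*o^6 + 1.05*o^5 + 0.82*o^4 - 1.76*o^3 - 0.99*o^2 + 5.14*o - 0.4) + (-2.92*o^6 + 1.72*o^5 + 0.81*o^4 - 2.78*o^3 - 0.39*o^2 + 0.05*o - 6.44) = 0.65*o^6 + 2.77*o^5 + 1.63*o^4 - 4.54*o^3 - 1.38*o^2 + 5.19*o - 6.84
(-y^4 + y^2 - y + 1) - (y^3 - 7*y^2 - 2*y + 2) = -y^4 - y^3 + 8*y^2 + y - 1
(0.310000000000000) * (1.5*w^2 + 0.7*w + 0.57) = 0.465*w^2 + 0.217*w + 0.1767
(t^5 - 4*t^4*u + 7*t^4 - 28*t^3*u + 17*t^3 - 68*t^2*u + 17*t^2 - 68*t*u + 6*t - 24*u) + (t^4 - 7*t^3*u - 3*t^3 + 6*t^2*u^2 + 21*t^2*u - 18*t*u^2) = t^5 - 4*t^4*u + 8*t^4 - 35*t^3*u + 14*t^3 + 6*t^2*u^2 - 47*t^2*u + 17*t^2 - 18*t*u^2 - 68*t*u + 6*t - 24*u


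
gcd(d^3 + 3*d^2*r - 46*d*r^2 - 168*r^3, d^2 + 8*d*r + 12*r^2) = d + 6*r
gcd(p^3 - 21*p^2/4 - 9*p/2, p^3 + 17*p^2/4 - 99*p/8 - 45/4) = p + 3/4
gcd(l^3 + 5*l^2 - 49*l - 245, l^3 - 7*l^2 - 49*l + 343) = l^2 - 49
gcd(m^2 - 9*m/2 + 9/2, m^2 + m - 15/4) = m - 3/2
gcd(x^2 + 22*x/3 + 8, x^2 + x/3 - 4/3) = x + 4/3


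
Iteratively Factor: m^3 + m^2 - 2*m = (m - 1)*(m^2 + 2*m) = (m - 1)*(m + 2)*(m)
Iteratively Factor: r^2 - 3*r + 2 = (r - 1)*(r - 2)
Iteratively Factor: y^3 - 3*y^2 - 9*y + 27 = (y - 3)*(y^2 - 9) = (y - 3)^2*(y + 3)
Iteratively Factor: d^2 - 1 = (d + 1)*(d - 1)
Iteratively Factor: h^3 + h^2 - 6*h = (h + 3)*(h^2 - 2*h) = h*(h + 3)*(h - 2)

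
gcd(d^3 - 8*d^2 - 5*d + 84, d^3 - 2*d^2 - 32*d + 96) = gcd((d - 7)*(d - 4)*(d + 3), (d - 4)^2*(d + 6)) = d - 4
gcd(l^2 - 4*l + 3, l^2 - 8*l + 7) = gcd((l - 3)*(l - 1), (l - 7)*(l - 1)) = l - 1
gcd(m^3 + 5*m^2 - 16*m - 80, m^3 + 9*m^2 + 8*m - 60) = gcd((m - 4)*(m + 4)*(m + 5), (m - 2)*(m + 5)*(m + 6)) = m + 5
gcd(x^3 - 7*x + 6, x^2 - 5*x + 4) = x - 1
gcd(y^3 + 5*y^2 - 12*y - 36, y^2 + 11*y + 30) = y + 6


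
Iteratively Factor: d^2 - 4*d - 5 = (d + 1)*(d - 5)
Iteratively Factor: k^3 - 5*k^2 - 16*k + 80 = (k - 4)*(k^2 - k - 20) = (k - 4)*(k + 4)*(k - 5)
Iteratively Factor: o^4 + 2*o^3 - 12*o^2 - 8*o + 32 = (o - 2)*(o^3 + 4*o^2 - 4*o - 16) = (o - 2)*(o + 4)*(o^2 - 4) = (o - 2)^2*(o + 4)*(o + 2)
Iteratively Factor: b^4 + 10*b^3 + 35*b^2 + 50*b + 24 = (b + 1)*(b^3 + 9*b^2 + 26*b + 24) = (b + 1)*(b + 4)*(b^2 + 5*b + 6) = (b + 1)*(b + 2)*(b + 4)*(b + 3)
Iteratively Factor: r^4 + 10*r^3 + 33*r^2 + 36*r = (r + 3)*(r^3 + 7*r^2 + 12*r) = r*(r + 3)*(r^2 + 7*r + 12) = r*(r + 3)*(r + 4)*(r + 3)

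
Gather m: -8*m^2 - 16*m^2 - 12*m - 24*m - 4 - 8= -24*m^2 - 36*m - 12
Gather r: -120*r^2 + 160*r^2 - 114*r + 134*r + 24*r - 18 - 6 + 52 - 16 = 40*r^2 + 44*r + 12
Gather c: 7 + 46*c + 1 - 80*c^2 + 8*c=-80*c^2 + 54*c + 8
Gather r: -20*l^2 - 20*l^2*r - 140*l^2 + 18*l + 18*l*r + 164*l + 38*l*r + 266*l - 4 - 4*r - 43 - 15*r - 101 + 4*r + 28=-160*l^2 + 448*l + r*(-20*l^2 + 56*l - 15) - 120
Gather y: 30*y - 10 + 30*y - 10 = 60*y - 20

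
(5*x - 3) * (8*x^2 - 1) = 40*x^3 - 24*x^2 - 5*x + 3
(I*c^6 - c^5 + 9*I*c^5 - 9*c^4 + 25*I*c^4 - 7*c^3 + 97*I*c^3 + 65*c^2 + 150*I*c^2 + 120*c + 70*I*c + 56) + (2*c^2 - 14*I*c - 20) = I*c^6 - c^5 + 9*I*c^5 - 9*c^4 + 25*I*c^4 - 7*c^3 + 97*I*c^3 + 67*c^2 + 150*I*c^2 + 120*c + 56*I*c + 36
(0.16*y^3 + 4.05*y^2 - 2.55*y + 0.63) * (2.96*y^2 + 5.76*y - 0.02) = 0.4736*y^5 + 12.9096*y^4 + 15.7768*y^3 - 12.9042*y^2 + 3.6798*y - 0.0126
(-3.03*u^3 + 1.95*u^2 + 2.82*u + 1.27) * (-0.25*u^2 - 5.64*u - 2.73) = 0.7575*u^5 + 16.6017*u^4 - 3.4311*u^3 - 21.5458*u^2 - 14.8614*u - 3.4671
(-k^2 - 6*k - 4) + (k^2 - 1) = -6*k - 5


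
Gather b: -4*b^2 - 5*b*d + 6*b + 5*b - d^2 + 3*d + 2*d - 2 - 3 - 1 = -4*b^2 + b*(11 - 5*d) - d^2 + 5*d - 6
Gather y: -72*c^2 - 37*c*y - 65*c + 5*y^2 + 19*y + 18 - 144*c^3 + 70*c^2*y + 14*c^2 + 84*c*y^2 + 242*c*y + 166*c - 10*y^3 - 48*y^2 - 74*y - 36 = -144*c^3 - 58*c^2 + 101*c - 10*y^3 + y^2*(84*c - 43) + y*(70*c^2 + 205*c - 55) - 18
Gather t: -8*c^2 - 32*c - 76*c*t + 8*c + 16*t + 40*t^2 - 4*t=-8*c^2 - 24*c + 40*t^2 + t*(12 - 76*c)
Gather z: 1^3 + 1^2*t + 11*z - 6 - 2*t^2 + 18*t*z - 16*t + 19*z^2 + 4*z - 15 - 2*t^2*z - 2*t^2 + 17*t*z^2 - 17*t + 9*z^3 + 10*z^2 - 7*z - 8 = -4*t^2 - 32*t + 9*z^3 + z^2*(17*t + 29) + z*(-2*t^2 + 18*t + 8) - 28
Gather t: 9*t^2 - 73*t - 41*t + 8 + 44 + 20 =9*t^2 - 114*t + 72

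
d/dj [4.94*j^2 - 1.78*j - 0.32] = 9.88*j - 1.78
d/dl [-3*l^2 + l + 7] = 1 - 6*l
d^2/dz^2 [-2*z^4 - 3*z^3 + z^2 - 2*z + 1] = -24*z^2 - 18*z + 2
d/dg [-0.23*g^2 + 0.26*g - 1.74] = 0.26 - 0.46*g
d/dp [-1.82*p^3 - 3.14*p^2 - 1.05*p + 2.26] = -5.46*p^2 - 6.28*p - 1.05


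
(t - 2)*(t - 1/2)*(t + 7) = t^3 + 9*t^2/2 - 33*t/2 + 7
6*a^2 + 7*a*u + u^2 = (a + u)*(6*a + u)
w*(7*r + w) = 7*r*w + w^2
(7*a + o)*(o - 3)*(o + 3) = 7*a*o^2 - 63*a + o^3 - 9*o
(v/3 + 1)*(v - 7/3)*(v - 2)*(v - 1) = v^4/3 - 7*v^3/9 - 7*v^2/3 + 67*v/9 - 14/3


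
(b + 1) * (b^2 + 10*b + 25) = b^3 + 11*b^2 + 35*b + 25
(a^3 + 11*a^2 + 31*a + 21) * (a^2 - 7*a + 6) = a^5 + 4*a^4 - 40*a^3 - 130*a^2 + 39*a + 126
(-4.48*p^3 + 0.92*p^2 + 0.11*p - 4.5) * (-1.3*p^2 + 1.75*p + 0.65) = 5.824*p^5 - 9.036*p^4 - 1.445*p^3 + 6.6405*p^2 - 7.8035*p - 2.925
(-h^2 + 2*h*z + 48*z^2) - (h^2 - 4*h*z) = -2*h^2 + 6*h*z + 48*z^2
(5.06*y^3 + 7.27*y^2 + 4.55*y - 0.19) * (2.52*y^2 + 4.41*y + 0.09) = 12.7512*y^5 + 40.635*y^4 + 43.9821*y^3 + 20.241*y^2 - 0.4284*y - 0.0171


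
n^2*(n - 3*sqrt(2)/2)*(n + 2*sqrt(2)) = n^4 + sqrt(2)*n^3/2 - 6*n^2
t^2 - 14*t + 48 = (t - 8)*(t - 6)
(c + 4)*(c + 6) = c^2 + 10*c + 24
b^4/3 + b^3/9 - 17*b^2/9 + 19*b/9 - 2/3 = (b/3 + 1)*(b - 1)^2*(b - 2/3)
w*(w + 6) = w^2 + 6*w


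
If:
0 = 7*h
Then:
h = 0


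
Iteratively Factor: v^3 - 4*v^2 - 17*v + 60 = (v + 4)*(v^2 - 8*v + 15) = (v - 3)*(v + 4)*(v - 5)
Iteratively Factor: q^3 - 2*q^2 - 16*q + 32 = (q - 2)*(q^2 - 16) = (q - 4)*(q - 2)*(q + 4)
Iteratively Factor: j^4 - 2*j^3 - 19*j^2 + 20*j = (j + 4)*(j^3 - 6*j^2 + 5*j) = (j - 1)*(j + 4)*(j^2 - 5*j) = (j - 5)*(j - 1)*(j + 4)*(j)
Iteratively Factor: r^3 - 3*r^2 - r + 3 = (r - 3)*(r^2 - 1) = (r - 3)*(r - 1)*(r + 1)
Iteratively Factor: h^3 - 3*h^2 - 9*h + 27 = (h - 3)*(h^2 - 9) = (h - 3)^2*(h + 3)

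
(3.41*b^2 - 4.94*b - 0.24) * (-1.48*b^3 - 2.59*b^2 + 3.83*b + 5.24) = -5.0468*b^5 - 1.5207*b^4 + 26.2101*b^3 - 0.430199999999999*b^2 - 26.8048*b - 1.2576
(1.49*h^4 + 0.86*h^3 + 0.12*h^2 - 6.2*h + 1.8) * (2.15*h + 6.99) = 3.2035*h^5 + 12.2641*h^4 + 6.2694*h^3 - 12.4912*h^2 - 39.468*h + 12.582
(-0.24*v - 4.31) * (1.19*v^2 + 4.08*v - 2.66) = -0.2856*v^3 - 6.1081*v^2 - 16.9464*v + 11.4646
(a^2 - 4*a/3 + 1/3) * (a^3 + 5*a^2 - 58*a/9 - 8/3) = a^5 + 11*a^4/3 - 115*a^3/9 + 205*a^2/27 + 38*a/27 - 8/9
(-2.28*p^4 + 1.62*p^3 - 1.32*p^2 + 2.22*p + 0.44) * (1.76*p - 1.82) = -4.0128*p^5 + 7.0008*p^4 - 5.2716*p^3 + 6.3096*p^2 - 3.266*p - 0.8008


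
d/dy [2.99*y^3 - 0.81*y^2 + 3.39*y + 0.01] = 8.97*y^2 - 1.62*y + 3.39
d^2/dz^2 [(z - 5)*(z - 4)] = 2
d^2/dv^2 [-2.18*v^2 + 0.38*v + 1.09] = -4.36000000000000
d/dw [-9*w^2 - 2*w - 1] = -18*w - 2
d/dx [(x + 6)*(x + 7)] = 2*x + 13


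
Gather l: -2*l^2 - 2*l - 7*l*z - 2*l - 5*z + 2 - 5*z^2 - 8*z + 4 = -2*l^2 + l*(-7*z - 4) - 5*z^2 - 13*z + 6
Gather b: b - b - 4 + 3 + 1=0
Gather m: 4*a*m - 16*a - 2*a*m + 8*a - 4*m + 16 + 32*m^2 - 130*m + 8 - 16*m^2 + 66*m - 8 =-8*a + 16*m^2 + m*(2*a - 68) + 16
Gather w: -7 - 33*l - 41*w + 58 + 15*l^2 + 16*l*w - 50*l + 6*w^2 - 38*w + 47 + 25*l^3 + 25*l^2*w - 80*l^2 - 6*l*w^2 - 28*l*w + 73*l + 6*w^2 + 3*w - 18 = 25*l^3 - 65*l^2 - 10*l + w^2*(12 - 6*l) + w*(25*l^2 - 12*l - 76) + 80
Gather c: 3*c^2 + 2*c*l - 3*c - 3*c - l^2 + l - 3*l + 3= 3*c^2 + c*(2*l - 6) - l^2 - 2*l + 3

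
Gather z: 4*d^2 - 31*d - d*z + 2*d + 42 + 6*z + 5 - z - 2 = 4*d^2 - 29*d + z*(5 - d) + 45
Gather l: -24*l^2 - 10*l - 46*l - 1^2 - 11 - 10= -24*l^2 - 56*l - 22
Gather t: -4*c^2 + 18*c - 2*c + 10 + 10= -4*c^2 + 16*c + 20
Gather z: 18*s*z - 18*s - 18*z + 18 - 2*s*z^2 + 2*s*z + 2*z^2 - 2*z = -18*s + z^2*(2 - 2*s) + z*(20*s - 20) + 18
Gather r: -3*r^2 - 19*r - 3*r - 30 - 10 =-3*r^2 - 22*r - 40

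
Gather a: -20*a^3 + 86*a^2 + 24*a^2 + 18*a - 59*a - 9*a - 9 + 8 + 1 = -20*a^3 + 110*a^2 - 50*a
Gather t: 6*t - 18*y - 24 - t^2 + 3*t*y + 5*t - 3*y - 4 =-t^2 + t*(3*y + 11) - 21*y - 28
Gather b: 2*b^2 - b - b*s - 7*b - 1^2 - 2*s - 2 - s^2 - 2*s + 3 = 2*b^2 + b*(-s - 8) - s^2 - 4*s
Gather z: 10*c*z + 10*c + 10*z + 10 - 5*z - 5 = 10*c + z*(10*c + 5) + 5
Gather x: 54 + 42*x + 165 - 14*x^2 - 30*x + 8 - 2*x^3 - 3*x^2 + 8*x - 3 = -2*x^3 - 17*x^2 + 20*x + 224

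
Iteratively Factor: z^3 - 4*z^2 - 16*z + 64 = (z - 4)*(z^2 - 16) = (z - 4)*(z + 4)*(z - 4)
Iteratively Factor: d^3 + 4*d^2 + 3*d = (d + 3)*(d^2 + d) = d*(d + 3)*(d + 1)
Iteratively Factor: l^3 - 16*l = (l)*(l^2 - 16) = l*(l + 4)*(l - 4)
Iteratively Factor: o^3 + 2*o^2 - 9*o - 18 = (o - 3)*(o^2 + 5*o + 6) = (o - 3)*(o + 2)*(o + 3)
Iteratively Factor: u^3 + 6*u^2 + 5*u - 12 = (u + 4)*(u^2 + 2*u - 3) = (u - 1)*(u + 4)*(u + 3)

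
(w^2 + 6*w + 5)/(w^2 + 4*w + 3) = (w + 5)/(w + 3)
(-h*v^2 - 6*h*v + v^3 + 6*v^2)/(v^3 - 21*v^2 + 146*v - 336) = v*(-h*v - 6*h + v^2 + 6*v)/(v^3 - 21*v^2 + 146*v - 336)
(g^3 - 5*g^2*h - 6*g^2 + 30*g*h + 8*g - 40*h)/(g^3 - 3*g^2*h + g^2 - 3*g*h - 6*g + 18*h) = (g^2 - 5*g*h - 4*g + 20*h)/(g^2 - 3*g*h + 3*g - 9*h)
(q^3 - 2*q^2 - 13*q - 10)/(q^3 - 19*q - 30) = (q + 1)/(q + 3)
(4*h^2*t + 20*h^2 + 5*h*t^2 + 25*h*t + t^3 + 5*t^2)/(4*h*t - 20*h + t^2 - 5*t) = (h*t + 5*h + t^2 + 5*t)/(t - 5)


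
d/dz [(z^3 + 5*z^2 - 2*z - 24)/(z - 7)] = 2*(z^3 - 8*z^2 - 35*z + 19)/(z^2 - 14*z + 49)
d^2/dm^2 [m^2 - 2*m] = 2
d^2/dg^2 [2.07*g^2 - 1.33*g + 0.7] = 4.14000000000000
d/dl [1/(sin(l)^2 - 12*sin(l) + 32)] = 2*(6 - sin(l))*cos(l)/(sin(l)^2 - 12*sin(l) + 32)^2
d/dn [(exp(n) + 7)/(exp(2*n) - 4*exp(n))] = (-exp(2*n) - 14*exp(n) + 28)*exp(-n)/(exp(2*n) - 8*exp(n) + 16)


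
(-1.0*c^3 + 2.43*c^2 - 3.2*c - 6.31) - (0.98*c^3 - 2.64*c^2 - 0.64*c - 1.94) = -1.98*c^3 + 5.07*c^2 - 2.56*c - 4.37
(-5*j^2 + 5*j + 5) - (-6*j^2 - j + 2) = j^2 + 6*j + 3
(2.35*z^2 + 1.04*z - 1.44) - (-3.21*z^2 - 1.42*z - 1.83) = 5.56*z^2 + 2.46*z + 0.39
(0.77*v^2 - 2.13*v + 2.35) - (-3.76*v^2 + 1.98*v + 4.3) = 4.53*v^2 - 4.11*v - 1.95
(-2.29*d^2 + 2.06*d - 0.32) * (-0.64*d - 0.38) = 1.4656*d^3 - 0.4482*d^2 - 0.578*d + 0.1216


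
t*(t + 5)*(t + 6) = t^3 + 11*t^2 + 30*t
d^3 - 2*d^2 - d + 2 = (d - 2)*(d - 1)*(d + 1)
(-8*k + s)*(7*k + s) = -56*k^2 - k*s + s^2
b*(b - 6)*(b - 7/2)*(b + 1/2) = b^4 - 9*b^3 + 65*b^2/4 + 21*b/2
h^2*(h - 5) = h^3 - 5*h^2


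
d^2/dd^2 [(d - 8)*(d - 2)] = 2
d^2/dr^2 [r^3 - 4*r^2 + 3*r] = 6*r - 8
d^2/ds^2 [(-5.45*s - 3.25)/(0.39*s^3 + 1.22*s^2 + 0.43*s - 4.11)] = (-4.97367*s^5 - 21.49056*s^4 - 39.13723*s^3 - 137.12361*s^2 - 205.45059*s - 53.05772)/(0.059319*s^9 + 0.556686*s^8 + 1.937637*s^7 + 1.168019*s^6 - 9.596859*s^5 - 21.81072*s^4 + 6.906628*s^3 + 59.545269*s^2 + 21.790809*s - 69.426531)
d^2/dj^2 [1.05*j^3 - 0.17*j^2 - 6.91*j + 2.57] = 6.3*j - 0.34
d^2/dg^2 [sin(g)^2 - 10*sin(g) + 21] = 10*sin(g) + 2*cos(2*g)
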